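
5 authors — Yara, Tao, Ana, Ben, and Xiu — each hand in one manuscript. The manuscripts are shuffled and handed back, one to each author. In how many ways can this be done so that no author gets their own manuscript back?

44

Count assignments avoiding every fixed point. For any j of the 5 authors fixed to their own manuscript, the other 5−j can be arranged in (5−j)! ways.
By inclusion–exclusion this is Σ_{j=0}^{5} (−1)^j C(5,j)·(5−j)!.
Computing: 120 − 120 + 60 − 20 + 5 − 1 = 44.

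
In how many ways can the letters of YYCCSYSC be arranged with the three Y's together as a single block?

60

Treat the 3 copies of Y as a single block. The multiset to arrange is then {YYY, C, C, C, S, S}, 6 items in all.
That gives (6)!/(3!·2!) = 60 arrangements.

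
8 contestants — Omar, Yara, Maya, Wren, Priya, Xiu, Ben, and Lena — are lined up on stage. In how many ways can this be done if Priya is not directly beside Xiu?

There are 8! = 40320 arrangements in all. If Priya and Xiu are adjacent, merging them into one block gives 2·(7)! = 10080 arrangements.
So 40320 − 10080 = 30240 arrangements keep them apart.

30240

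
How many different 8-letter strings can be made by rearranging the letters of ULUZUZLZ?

The 8 letters of ULUZUZLZ have repeats: L appearing twice, U appearing 3 times, and Z appearing 3 times.
So there are 8! / (3!·3!·2!) = 560 distinguishable arrangements.

560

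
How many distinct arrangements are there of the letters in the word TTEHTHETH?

1260

Letter multiplicities in TTEHTHETH: E×2, H×3, T×4.
The number of distinct arrangements is 9!/(4!·3!·2!) = 362880/288 = 1260.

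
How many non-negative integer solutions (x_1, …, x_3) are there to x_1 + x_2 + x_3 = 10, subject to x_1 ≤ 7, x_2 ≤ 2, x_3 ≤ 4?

9

Without the upper bounds there are C(12,2) = 66 ways to split 10 among 3 variables.
Subtract solutions that violate a single cap (substitute x_i' = x_i − (cap_i+1)): x_1 ≥ 8 gives C(4,2) = 6; x_2 ≥ 3 gives C(9,2) = 36; x_3 ≥ 5 gives C(7,2) = 21. Together 63.
Add back pairs where two caps are both exceeded: 0 + 0 + 6 = 6.
By inclusion–exclusion the count is 66 − 63 + 6 = 9.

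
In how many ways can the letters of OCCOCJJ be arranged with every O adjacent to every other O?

Treat the 2 copies of O as a single block. The multiset to arrange is then {OO, C, C, C, J, J}, 6 items in all.
That gives (6)!/(3!·2!) = 60 arrangements.

60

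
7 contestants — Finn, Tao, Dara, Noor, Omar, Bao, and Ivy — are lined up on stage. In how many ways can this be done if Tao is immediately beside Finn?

Treat {Tao, Finn} as a single unit. There are 6 units to order, and the pair itself can be ordered 2 ways.
That gives 2 × 6! = 2 × 720 = 1440.

1440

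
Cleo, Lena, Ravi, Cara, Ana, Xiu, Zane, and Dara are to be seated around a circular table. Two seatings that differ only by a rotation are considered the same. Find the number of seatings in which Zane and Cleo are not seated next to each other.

3600

Without the restriction there are (7)! = 5040 seatings.
Those with Zane next to Cleo: fuse the pair into one unit and seat 7 units around a circle — 2·(6)! = 1440.
Subtracting, 5040 − 1440 = 3600.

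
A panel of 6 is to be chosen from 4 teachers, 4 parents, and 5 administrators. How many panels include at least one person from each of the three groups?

Unrestricted: C(13,6) = 1716 ways to pick any 6 of the 13.
Subtract selections that omit an entire group: no teachers → C(9,6) = 84; no parents → C(9,6) = 84; no administrators → C(8,6) = 28.
Add back selections omitting two groups (i.e. drawn from a single group): C(4,6) + C(4,6) + C(5,6) = 0.
By inclusion–exclusion: 1716 − 196 + 0 = 1520.

1520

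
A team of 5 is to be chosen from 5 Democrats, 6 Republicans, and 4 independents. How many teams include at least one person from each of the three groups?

2170

Unrestricted: C(15,5) = 3003 ways to pick any 5 of the 15.
Selections missing a whole group: no Democrats → C(10,5) = 252; no Republicans → C(9,5) = 126; no independents → C(11,5) = 462.
Add back selections omitting two groups (i.e. drawn from a single group): C(5,5) + C(6,5) + C(4,5) = 7.
By inclusion–exclusion: 3003 − 840 + 7 = 2170.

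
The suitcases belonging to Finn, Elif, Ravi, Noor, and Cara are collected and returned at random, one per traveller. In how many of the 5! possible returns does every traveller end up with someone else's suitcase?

This is the derangement count D_5: permutations of 5 items with no fixed point.
By inclusion–exclusion this is Σ_{j=0}^{5} (−1)^j C(5,j)·(5−j)!.
Computing: 120 − 120 + 60 − 20 + 5 − 1 = 44.

44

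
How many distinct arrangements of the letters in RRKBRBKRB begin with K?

With the first slot taken by K, it remains to arrange the other 8 letters (RRBRBKRB).
Those 8 letters have B appearing 3 times and R appearing 4 times, giving (8)!/(4!·3!) = 280.

280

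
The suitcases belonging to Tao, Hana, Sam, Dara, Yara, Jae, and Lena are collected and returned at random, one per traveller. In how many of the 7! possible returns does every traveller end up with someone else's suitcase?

1854

This is the derangement count D_7: permutations of 7 items with no fixed point.
By inclusion–exclusion this is Σ_{j=0}^{7} (−1)^j C(7,j)·(7−j)!.
Computing: 5040 − 5040 + 2520 − 840 + 210 − 42 + 7 − 1 = 1854.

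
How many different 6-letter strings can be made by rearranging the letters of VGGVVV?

15

VGGVVV has 6 letters with G appearing twice and V appearing 4 times.
So there are 6! / (4!·2!) = 15 distinguishable arrangements.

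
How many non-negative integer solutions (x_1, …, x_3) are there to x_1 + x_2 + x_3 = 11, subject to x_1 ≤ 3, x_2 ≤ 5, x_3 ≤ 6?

10

By stars and bars, unrestricted non-negative solutions to x_1+…+x_3 = 11 number C(11+2,2) = 78.
Subtract solutions that violate a single cap (substitute x_i' = x_i − (cap_i+1)): x_1 ≥ 4 gives C(9,2) = 36; x_2 ≥ 6 gives C(7,2) = 21; x_3 ≥ 7 gives C(6,2) = 15. Together 72.
Add back pairs where two caps are both exceeded: 3 + 1 + 0 = 4.
By inclusion–exclusion the count is 78 − 72 + 4 = 10.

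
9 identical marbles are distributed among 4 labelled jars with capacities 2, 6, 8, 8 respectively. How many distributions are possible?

Ignoring the caps, the number of non-negative solutions to x_1+…+x_4 = 9 is C(12,3) = 220.
Subtract solutions that violate a single cap (substitute x_i' = x_i − (cap_i+1)): x_1 ≥ 3 gives C(9,3) = 84; x_2 ≥ 7 gives C(5,3) = 10; x_3 ≥ 9 gives C(3,3) = 1; x_4 ≥ 9 gives C(3,3) = 1. Together 96.
No two caps can be exceeded simultaneously, so the pair terms are all 0.
By inclusion–exclusion the count is 220 − 96 + 0 = 124.

124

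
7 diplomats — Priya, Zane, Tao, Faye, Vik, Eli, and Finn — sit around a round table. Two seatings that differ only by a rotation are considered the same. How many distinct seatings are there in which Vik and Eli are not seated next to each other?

480

Without the restriction there are (6)! = 720 seatings.
Seatings with Vik beside Eli: treat them as a block with 2 internal orders, giving 2 × (5)! = 240.
Subtracting, 720 − 240 = 480.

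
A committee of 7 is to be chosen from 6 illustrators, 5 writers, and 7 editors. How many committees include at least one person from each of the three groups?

Unrestricted: C(18,7) = 31824 ways to pick any 7 of the 18.
Selections missing a whole group: no illustrators → C(12,7) = 792; no writers → C(13,7) = 1716; no editors → C(11,7) = 330.
Add back selections omitting two groups (i.e. drawn from a single group): C(6,7) + C(5,7) + C(7,7) = 1.
By inclusion–exclusion: 31824 − 2838 + 1 = 28987.

28987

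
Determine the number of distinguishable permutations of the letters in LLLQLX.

30

LLLQLX has 6 letters with L appearing 4 times.
So there are 6! / (4!) = 30 distinguishable arrangements.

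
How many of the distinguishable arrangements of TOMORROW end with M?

With the last slot taken by M, it remains to arrange the other 7 letters (TOORROW).
Those 7 letters have O appearing 3 times and R appearing twice, giving (7)!/(3!·2!) = 420.

420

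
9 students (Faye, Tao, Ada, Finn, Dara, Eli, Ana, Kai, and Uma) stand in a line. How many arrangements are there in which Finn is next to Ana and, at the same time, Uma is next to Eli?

Treat {Finn,Ana} as one block (2 orders) and {Uma,Eli} as another (2 orders).
That leaves 7 units to arrange: 2 × 2 × 7! = 4 × 5040 = 20160.

20160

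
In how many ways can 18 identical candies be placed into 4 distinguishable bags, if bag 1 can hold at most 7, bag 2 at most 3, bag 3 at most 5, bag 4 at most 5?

10

By stars and bars, unrestricted non-negative solutions to x_1+…+x_4 = 18 number C(18+3,3) = 1330.
Subtract solutions that violate a single cap (substitute x_i' = x_i − (cap_i+1)): x_1 ≥ 8 gives C(13,3) = 286; x_2 ≥ 4 gives C(17,3) = 680; x_3 ≥ 6 gives C(15,3) = 455; x_4 ≥ 6 gives C(15,3) = 455. Together 1876.
Add back pairs where two caps are both exceeded: 84 + 35 + 35 + 165 + 165 + 84 = 568.
Subtract triples: 1 + 1 + 0 + 10 = 12.
By inclusion–exclusion the count is 1330 − 1876 + 568 − 12 = 10.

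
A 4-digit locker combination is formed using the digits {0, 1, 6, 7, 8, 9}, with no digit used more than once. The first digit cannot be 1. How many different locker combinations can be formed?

300

The first digit has 6−1 = 5 choices (anything except 1).
The remaining 3 digits are filled from the other 5 symbols without repetition: 5 × 4 × 3 = 60.
Total: 5 × 60 = 300.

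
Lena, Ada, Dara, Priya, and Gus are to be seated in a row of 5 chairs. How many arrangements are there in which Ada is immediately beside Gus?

48

Treat {Ada, Gus} as a single unit. There are 4 units to order, and the pair itself can be ordered 2 ways.
That gives 2 × 4! = 2 × 24 = 48.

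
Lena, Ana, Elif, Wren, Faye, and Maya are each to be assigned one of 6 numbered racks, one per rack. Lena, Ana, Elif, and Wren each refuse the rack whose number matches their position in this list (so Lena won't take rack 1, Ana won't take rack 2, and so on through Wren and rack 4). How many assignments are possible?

362

Let Aᵢ (for 1 ≤ i ≤ 4) be the placements that put person i in their forbidden rack. Any j of these fix j positions, leaving (6−j)! ways to fill the rest, and there are C(4,j) ways to pick which j.
By inclusion–exclusion, the number of valid placements is Σ_{j=0}^{4} (−1)^j C(4,j)·(6−j)!.
Computing: 720 − 480 + 144 − 24 + 2 = 362.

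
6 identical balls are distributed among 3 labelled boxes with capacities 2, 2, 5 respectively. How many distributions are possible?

8

Without the upper bounds there are C(8,2) = 28 ways to split 6 among 3 boxes.
Subtract solutions that violate a single cap (substitute x_i' = x_i − (cap_i+1)): x_1 ≥ 3 gives C(5,2) = 10; x_2 ≥ 3 gives C(5,2) = 10; x_3 ≥ 6 gives C(2,2) = 1. Together 21.
Add back pairs where two caps are both exceeded: 1 + 0 + 0 = 1.
By inclusion–exclusion the count is 28 − 21 + 1 = 8.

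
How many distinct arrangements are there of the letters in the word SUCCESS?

420

Letter multiplicities in SUCCESS: C×2, E×1, S×3, U×1.
Dividing 7! = 5040 by 3!·2! = 12 for the repeated letters gives 420.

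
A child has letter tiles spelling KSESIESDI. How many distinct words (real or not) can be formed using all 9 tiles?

Letter multiplicities in KSESIESDI: D×1, E×2, I×2, K×1, S×3.
So there are 9! / (3!·2!·2!) = 15120 distinguishable arrangements.

15120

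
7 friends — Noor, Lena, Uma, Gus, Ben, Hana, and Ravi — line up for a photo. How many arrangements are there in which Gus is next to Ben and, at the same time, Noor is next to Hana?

480

Treat {Gus,Ben} as one block (2 orders) and {Noor,Hana} as another (2 orders).
That leaves 5 units to arrange: 2 × 2 × 5! = 4 × 120 = 480.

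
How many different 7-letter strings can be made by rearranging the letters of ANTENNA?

420

ANTENNA has 7 letters with A appearing twice and N appearing 3 times.
Dividing 7! = 5040 by 3!·2! = 12 for the repeated letters gives 420.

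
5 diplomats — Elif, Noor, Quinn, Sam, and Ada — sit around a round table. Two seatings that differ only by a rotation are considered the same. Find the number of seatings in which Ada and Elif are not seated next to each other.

All circular seatings of 5 people number (4)! = 24.
Seatings with Ada beside Elif: treat them as a block with 2 internal orders, giving 2 × (3)! = 12.
Subtracting, 24 − 12 = 12.

12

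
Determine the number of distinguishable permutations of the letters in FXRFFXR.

210

FXRFFXR has 7 letters with F appearing 3 times, R appearing twice, and X appearing twice.
The number of distinct arrangements is 7!/(3!·2!·2!) = 5040/24 = 210.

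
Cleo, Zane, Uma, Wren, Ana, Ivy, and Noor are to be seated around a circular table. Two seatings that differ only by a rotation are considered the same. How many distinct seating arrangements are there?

Around a circle, 7 distinct people have 7!/7 = (6)! = 720 rotationally distinct seatings.

720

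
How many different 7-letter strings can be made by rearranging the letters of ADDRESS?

1260

The 7 letters of ADDRESS have repeats: D appearing twice and S appearing twice.
Dividing 7! = 5040 by 2!·2! = 4 for the repeated letters gives 1260.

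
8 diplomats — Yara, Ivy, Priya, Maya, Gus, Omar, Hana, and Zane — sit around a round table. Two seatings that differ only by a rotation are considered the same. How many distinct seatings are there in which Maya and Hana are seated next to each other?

1440

Glue Maya and Hana into a block (2 internal orders). Seating 7 units around a circle gives (6)! arrangements.
So 2 × (6)! = 2 × 720 = 1440.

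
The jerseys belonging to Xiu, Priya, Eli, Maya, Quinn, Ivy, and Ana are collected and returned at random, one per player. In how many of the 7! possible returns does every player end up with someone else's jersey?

1854

Let Aᵢ be the assignments in which player i gets their old jersey. We want the size of the complement of A₁∪…∪A_7.
By inclusion–exclusion this is Σ_{j=0}^{7} (−1)^j C(7,j)·(7−j)!.
Computing: 5040 − 5040 + 2520 − 840 + 210 − 42 + 7 − 1 = 1854.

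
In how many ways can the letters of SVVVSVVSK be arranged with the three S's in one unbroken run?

42

Treat the 3 copies of S as a single block. The multiset to arrange is then {SSS, K, V, V, V, V, V}, 7 items in all.
That gives (7)!/(5!) = 42 arrangements.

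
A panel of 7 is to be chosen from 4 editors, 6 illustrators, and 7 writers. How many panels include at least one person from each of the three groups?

Unrestricted: C(17,7) = 19448 ways to pick any 7 of the 17.
Subtract selections that omit an entire group: no editors → C(13,7) = 1716; no illustrators → C(11,7) = 330; no writers → C(10,7) = 120.
Add back selections omitting two groups (i.e. drawn from a single group): C(4,7) + C(6,7) + C(7,7) = 1.
By inclusion–exclusion: 19448 − 2166 + 1 = 17283.

17283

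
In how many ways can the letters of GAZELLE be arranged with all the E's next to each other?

360

Treat the 2 copies of E as a single block. The multiset to arrange is then {EE, A, G, L, L, Z}, 6 items in all.
That gives (6)!/(2!) = 360 arrangements.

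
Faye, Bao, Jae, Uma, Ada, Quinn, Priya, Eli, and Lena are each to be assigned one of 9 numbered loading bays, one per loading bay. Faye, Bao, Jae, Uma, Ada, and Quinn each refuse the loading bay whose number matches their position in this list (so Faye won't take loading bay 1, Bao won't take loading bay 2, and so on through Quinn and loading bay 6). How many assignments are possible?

183822

Let Aᵢ (for 1 ≤ i ≤ 6) be the placements that put person i in their forbidden loading bay. Any j of these fix j positions, leaving (9−j)! ways to fill the rest, and there are C(6,j) ways to pick which j.
By inclusion–exclusion, the number of valid placements is Σ_{j=0}^{6} (−1)^j C(6,j)·(9−j)!.
Computing: 362880 − 241920 + 75600 − 14400 + 1800 − 144 + 6 = 183822.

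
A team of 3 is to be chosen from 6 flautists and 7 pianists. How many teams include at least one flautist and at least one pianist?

231

Unrestricted: C(13,3) = 286 ways to pick any 3 of the 13.
Subtract selections that omit an entire group: no flautists → C(7,3) = 35; no pianists → C(6,3) = 20.
Both groups omitted at once is impossible, so 286 − 55 = 231.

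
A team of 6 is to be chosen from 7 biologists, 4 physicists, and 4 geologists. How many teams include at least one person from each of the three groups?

4060

Total 6-person selections from all 15: C(15,6) = 5005.
Selections missing a whole group: no biologists → C(8,6) = 28; no physicists → C(11,6) = 462; no geologists → C(11,6) = 462.
Add back selections omitting two groups (i.e. drawn from a single group): C(7,6) + C(4,6) + C(4,6) = 7.
By inclusion–exclusion: 5005 − 952 + 7 = 4060.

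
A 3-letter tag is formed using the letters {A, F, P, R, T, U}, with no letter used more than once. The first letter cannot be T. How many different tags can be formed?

The first letter has 6−1 = 5 choices (anything except T).
The remaining 2 letters are filled from the other 5 symbols without repetition: 5 × 4 = 20.
Total: 5 × 20 = 100.

100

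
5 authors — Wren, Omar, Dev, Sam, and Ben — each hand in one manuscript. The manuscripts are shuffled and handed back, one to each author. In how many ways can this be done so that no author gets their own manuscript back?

Let Aᵢ be the assignments in which author i gets their own manuscript. We want the size of the complement of A₁∪…∪A_5.
By inclusion–exclusion this is Σ_{j=0}^{5} (−1)^j C(5,j)·(5−j)!.
Computing: 120 − 120 + 60 − 20 + 5 − 1 = 44.

44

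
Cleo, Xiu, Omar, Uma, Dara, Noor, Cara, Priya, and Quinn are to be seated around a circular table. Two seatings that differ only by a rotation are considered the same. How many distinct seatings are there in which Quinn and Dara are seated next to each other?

Glue Quinn and Dara into a block (2 internal orders). Seating 8 units around a circle gives (7)! arrangements.
So 2 × (7)! = 2 × 5040 = 10080.

10080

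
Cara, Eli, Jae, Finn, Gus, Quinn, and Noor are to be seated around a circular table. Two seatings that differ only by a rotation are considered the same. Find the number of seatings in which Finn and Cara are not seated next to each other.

Without the restriction there are (6)! = 720 seatings.
Those with Finn next to Cara: fuse the pair into one unit and seat 6 units around a circle — 2·(5)! = 240.
Subtracting, 720 − 240 = 480.

480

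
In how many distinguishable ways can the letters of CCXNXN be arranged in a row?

90

The 6 letters of CCXNXN have repeats: C appearing twice, N appearing twice, and X appearing twice.
Dividing 6! = 720 by 2!·2!·2! = 8 for the repeated letters gives 90.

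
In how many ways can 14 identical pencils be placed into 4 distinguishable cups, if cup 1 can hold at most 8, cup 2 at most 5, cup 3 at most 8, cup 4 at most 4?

Without the upper bounds there are C(17,3) = 680 ways to split 14 among 4 cups.
Subtract solutions that violate a single cap (substitute x_i' = x_i − (cap_i+1)): x_1 ≥ 9 gives C(8,3) = 56; x_2 ≥ 6 gives C(11,3) = 165; x_3 ≥ 9 gives C(8,3) = 56; x_4 ≥ 5 gives C(12,3) = 220. Together 497.
Add back pairs where two caps are both exceeded: 0 + 0 + 1 + 0 + 20 + 1 = 22.
By inclusion–exclusion the count is 680 − 497 + 22 = 205.

205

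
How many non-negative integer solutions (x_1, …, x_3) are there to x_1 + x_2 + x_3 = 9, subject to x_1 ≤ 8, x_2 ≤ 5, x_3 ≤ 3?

Ignoring the caps, the number of non-negative solutions to x_1+…+x_3 = 9 is C(11,2) = 55.
Subtract solutions that violate a single cap (substitute x_i' = x_i − (cap_i+1)): x_1 ≥ 9 gives C(2,2) = 1; x_2 ≥ 6 gives C(5,2) = 10; x_3 ≥ 4 gives C(7,2) = 21. Together 32.
No two caps can be exceeded simultaneously, so the pair terms are all 0.
By inclusion–exclusion the count is 55 − 32 + 0 = 23.

23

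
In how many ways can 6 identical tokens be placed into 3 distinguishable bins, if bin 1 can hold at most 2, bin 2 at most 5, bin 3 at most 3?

11

By stars and bars, unrestricted non-negative solutions to x_1+…+x_3 = 6 number C(6+2,2) = 28.
Subtract solutions that violate a single cap (substitute x_i' = x_i − (cap_i+1)): x_1 ≥ 3 gives C(5,2) = 10; x_2 ≥ 6 gives C(2,2) = 1; x_3 ≥ 4 gives C(4,2) = 6. Together 17.
No two caps can be exceeded simultaneously, so the pair terms are all 0.
By inclusion–exclusion the count is 28 − 17 + 0 = 11.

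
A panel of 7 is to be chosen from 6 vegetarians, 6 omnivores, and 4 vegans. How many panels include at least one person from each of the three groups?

With no constraint there are C(16,7) = 11440 possible selections.
Subtract selections that omit an entire group: no vegetarians → C(10,7) = 120; no omnivores → C(10,7) = 120; no vegans → C(12,7) = 792.
Add back selections omitting two groups (i.e. drawn from a single group): C(6,7) + C(6,7) + C(4,7) = 0.
By inclusion–exclusion: 11440 − 1032 + 0 = 10408.

10408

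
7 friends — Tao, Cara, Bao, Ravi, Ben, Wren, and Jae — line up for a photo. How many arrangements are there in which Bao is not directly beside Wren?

3600

Of the 7! = 5040 arrangements, those with Bao and Wren adjacent number 2 × 6! = 1440 (treat the pair as a block with 2 internal orders).
Complementary counting: 5040 − 1440 = 3600.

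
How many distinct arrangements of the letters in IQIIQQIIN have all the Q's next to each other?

Treat the 3 copies of Q as a single block. The multiset to arrange is then {QQQ, I, I, I, I, I, N}, 7 items in all.
That gives (7)!/(5!) = 42 arrangements.

42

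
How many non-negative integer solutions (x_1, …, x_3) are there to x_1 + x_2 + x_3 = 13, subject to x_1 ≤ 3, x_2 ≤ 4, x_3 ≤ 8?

Ignoring the caps, the number of non-negative solutions to x_1+…+x_3 = 13 is C(15,2) = 105.
Subtract solutions that violate a single cap (substitute x_i' = x_i − (cap_i+1)): x_1 ≥ 4 gives C(11,2) = 55; x_2 ≥ 5 gives C(10,2) = 45; x_3 ≥ 9 gives C(6,2) = 15. Together 115.
Add back pairs where two caps are both exceeded: 15 + 1 + 0 = 16.
By inclusion–exclusion the count is 105 − 115 + 16 = 6.

6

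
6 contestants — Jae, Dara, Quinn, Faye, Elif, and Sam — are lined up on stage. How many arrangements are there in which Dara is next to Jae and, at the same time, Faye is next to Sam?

96

Treat {Dara,Jae} as one block (2 orders) and {Faye,Sam} as another (2 orders).
That leaves 4 units to arrange: 2 × 2 × 4! = 4 × 24 = 96.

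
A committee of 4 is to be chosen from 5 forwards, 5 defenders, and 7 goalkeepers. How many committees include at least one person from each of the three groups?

Total 4-person selections from all 17: C(17,4) = 2380.
Selections missing a whole group: no forwards → C(12,4) = 495; no defenders → C(12,4) = 495; no goalkeepers → C(10,4) = 210.
Add back selections omitting two groups (i.e. drawn from a single group): C(5,4) + C(5,4) + C(7,4) = 45.
By inclusion–exclusion: 2380 − 1200 + 45 = 1225.

1225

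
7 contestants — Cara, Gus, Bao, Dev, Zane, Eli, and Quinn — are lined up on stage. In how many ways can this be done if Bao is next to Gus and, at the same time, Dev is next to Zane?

Treat {Bao,Gus} as one block (2 orders) and {Dev,Zane} as another (2 orders).
That leaves 5 units to arrange: 2 × 2 × 5! = 4 × 120 = 480.

480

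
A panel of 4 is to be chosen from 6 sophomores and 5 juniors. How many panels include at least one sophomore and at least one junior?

310

Unrestricted: C(11,4) = 330 ways to pick any 4 of the 11.
Subtract selections that omit an entire group: no sophomores → C(5,4) = 5; no juniors → C(6,4) = 15.
Both groups omitted at once is impossible, so 330 − 20 = 310.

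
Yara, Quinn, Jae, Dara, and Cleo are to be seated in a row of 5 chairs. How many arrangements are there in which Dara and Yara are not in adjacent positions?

Of the 5! = 120 arrangements, those with Dara and Yara adjacent number 2 × 4! = 48 (treat the pair as a block with 2 internal orders).
So 120 − 48 = 72 arrangements keep them apart.

72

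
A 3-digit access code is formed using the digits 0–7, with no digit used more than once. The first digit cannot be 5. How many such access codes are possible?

The first digit has 8−1 = 7 choices (anything except 5).
The remaining 2 digits are filled from the other 7 symbols without repetition: 7 × 6 = 42.
Total: 7 × 42 = 294.

294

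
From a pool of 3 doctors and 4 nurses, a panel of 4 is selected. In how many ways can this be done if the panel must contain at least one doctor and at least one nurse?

34

Unrestricted: C(7,4) = 35 ways to pick any 4 of the 7.
Selections missing a whole group: no doctors → C(4,4) = 1; no nurses → C(3,4) = 0.
Both groups omitted at once is impossible, so 35 − 1 = 34.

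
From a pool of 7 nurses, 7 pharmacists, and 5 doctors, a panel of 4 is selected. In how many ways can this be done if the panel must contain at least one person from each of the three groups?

With no constraint there are C(19,4) = 3876 possible selections.
Subtract selections that omit an entire group: no nurses → C(12,4) = 495; no pharmacists → C(12,4) = 495; no doctors → C(14,4) = 1001.
Add back selections omitting two groups (i.e. drawn from a single group): C(7,4) + C(7,4) + C(5,4) = 75.
By inclusion–exclusion: 3876 − 1991 + 75 = 1960.

1960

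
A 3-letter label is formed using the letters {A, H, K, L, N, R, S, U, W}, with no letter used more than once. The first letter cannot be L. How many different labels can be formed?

448

The first letter has 9−1 = 8 choices (anything except L).
The remaining 2 letters are filled from the other 8 symbols without repetition: 8 × 7 = 56.
Total: 8 × 56 = 448.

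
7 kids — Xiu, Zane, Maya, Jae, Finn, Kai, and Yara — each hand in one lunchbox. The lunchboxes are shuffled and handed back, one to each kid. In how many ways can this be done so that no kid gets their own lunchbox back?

1854

Count assignments avoiding every fixed point. For any j of the 7 kids fixed to their own lunchbox, the other 7−j can be arranged in (7−j)! ways.
By inclusion–exclusion this is Σ_{j=0}^{7} (−1)^j C(7,j)·(7−j)!.
Computing: 5040 − 5040 + 2520 − 840 + 210 − 42 + 7 − 1 = 1854.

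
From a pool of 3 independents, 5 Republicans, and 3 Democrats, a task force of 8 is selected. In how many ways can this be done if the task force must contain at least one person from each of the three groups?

Unrestricted: C(11,8) = 165 ways to pick any 8 of the 11.
Subtract selections that omit an entire group: no independents → C(8,8) = 1; no Republicans → C(6,8) = 0; no Democrats → C(8,8) = 1.
Add back selections omitting two groups (i.e. drawn from a single group): C(3,8) + C(5,8) + C(3,8) = 0.
By inclusion–exclusion: 165 − 2 + 0 = 163.

163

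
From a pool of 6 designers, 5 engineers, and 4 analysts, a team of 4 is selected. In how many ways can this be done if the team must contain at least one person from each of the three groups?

Unrestricted: C(15,4) = 1365 ways to pick any 4 of the 15.
Selections missing a whole group: no designers → C(9,4) = 126; no engineers → C(10,4) = 210; no analysts → C(11,4) = 330.
Add back selections omitting two groups (i.e. drawn from a single group): C(6,4) + C(5,4) + C(4,4) = 21.
By inclusion–exclusion: 1365 − 666 + 21 = 720.

720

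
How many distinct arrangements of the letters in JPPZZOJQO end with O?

5040

With the last slot taken by O, it remains to arrange the other 8 letters (JPPZZJQO).
Those 8 letters have J appearing twice, P appearing twice, and Z appearing twice, giving (8)!/(2!·2!·2!) = 5040.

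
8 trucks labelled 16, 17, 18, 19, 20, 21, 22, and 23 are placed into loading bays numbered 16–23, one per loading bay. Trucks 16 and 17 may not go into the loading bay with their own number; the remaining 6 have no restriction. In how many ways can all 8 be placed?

Let Aᵢ (for i ∈ {16, 17}) be the placements that put truck i in its forbidden loading bay. Any j of these fix j positions, leaving (8−j)! ways to fill the rest, and there are C(2,j) ways to pick which j.
By inclusion–exclusion, the number of valid placements is Σ_{j=0}^{2} (−1)^j C(2,j)·(8−j)!.
Computing: 40320 − 10080 + 720 = 30960.

30960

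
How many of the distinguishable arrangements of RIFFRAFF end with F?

With the last slot taken by F, it remains to arrange the other 7 letters (RIFRAFF).
Those 7 letters have F appearing 3 times and R appearing twice, giving (7)!/(3!·2!) = 420.

420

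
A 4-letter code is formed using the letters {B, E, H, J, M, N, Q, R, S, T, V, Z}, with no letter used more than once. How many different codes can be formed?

11880

Choose and order 4 of the 12 symbols: the first letter has 12 options, the next 11, then 10, 9.
12 × 11 × 10 × 9 = 11880.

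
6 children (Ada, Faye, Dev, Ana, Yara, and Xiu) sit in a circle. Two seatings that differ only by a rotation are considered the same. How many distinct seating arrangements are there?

Seat Ada anywhere (absorbing the rotational symmetry), then permute the other 5: (5)! = 120.

120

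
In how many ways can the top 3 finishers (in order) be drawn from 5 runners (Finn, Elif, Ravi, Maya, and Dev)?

This is an ordered selection of 3 from 5: P(5,3).
That gives 5 × 4 × 3 = 60.

60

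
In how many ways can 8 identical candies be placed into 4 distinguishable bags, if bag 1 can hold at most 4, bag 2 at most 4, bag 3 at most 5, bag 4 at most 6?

By stars and bars, unrestricted non-negative solutions to x_1+…+x_4 = 8 number C(8+3,3) = 165.
Subtract solutions that violate a single cap (substitute x_i' = x_i − (cap_i+1)): x_1 ≥ 5 gives C(6,3) = 20; x_2 ≥ 5 gives C(6,3) = 20; x_3 ≥ 6 gives C(5,3) = 10; x_4 ≥ 7 gives C(4,3) = 4. Together 54.
No two caps can be exceeded simultaneously, so the pair terms are all 0.
By inclusion–exclusion the count is 165 − 54 + 0 = 111.

111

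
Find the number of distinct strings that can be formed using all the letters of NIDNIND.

210

NIDNIND has 7 letters with D appearing twice, I appearing twice, and N appearing 3 times.
Dividing 7! = 5040 by 3!·2!·2! = 24 for the repeated letters gives 210.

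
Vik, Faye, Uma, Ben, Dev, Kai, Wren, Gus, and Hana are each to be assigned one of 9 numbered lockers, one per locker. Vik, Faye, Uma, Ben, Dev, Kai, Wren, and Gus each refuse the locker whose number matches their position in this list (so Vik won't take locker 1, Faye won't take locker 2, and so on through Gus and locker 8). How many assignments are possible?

148329

Let Aᵢ (for 1 ≤ i ≤ 8) be the placements that put person i in their forbidden locker. Any j of these fix j positions, leaving (9−j)! ways to fill the rest, and there are C(8,j) ways to pick which j.
By inclusion–exclusion, the number of valid placements is Σ_{j=0}^{8} (−1)^j C(8,j)·(9−j)!.
Computing: 362880 − 322560 + 141120 − 40320 + 8400 − 1344 + 168 − 16 + 1 = 148329.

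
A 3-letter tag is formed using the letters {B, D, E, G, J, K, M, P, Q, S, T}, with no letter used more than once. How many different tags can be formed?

990

This is a permutation of 3 out of 11: P(11,3) = 11!/8!.
11 × 10 × 9 = 990.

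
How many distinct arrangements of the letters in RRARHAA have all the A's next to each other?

20

Treat the 3 copies of A as a single block. The multiset to arrange is then {AAA, H, R, R, R}, 5 items in all.
That gives (5)!/(3!) = 20 arrangements.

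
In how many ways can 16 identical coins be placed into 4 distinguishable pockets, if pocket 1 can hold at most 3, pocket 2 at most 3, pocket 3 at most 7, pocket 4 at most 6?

Without the upper bounds there are C(19,3) = 969 ways to split 16 among 4 pockets.
Subtract solutions that violate a single cap (substitute x_i' = x_i − (cap_i+1)): x_1 ≥ 4 gives C(15,3) = 455; x_2 ≥ 4 gives C(15,3) = 455; x_3 ≥ 8 gives C(11,3) = 165; x_4 ≥ 7 gives C(12,3) = 220. Together 1295.
Add back pairs where two caps are both exceeded: 165 + 35 + 56 + 35 + 56 + 4 = 351.
Subtract triples: 1 + 4 + 0 + 0 = 5.
By inclusion–exclusion the count is 969 − 1295 + 351 − 5 = 20.

20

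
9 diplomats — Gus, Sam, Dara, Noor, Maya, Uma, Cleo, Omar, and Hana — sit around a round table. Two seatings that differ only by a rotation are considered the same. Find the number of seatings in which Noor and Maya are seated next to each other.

Glue Noor and Maya into a block (2 internal orders). Seating 8 units around a circle gives (7)! arrangements.
So 2 × (7)! = 2 × 5040 = 10080.

10080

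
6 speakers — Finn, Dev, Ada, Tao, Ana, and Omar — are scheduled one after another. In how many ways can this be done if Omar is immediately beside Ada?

Place the 4 others and the Omar-Ada pair as 5 objects in a line; the pair has 2 internal arrangements.
So the count is 2·(5)! = 240.

240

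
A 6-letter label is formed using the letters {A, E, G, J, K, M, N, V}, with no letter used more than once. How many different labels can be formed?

20160

Choose and order 6 of the 8 symbols: the first letter has 8 options, the next 7, and so on down to 3.
That product is 8 × 7 × 6 × 5 × 4 × 3 = 20160.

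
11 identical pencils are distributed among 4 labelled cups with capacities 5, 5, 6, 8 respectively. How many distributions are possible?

Ignoring the caps, the number of non-negative solutions to x_1+…+x_4 = 11 is C(14,3) = 364.
Subtract solutions that violate a single cap (substitute x_i' = x_i − (cap_i+1)): x_1 ≥ 6 gives C(8,3) = 56; x_2 ≥ 6 gives C(8,3) = 56; x_3 ≥ 7 gives C(7,3) = 35; x_4 ≥ 9 gives C(5,3) = 10. Together 157.
No two caps can be exceeded simultaneously, so the pair terms are all 0.
By inclusion–exclusion the count is 364 − 157 + 0 = 207.

207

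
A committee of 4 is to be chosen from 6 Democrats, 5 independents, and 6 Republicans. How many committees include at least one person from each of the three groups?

Total 4-person selections from all 17: C(17,4) = 2380.
Selections missing a whole group: no Democrats → C(11,4) = 330; no independents → C(12,4) = 495; no Republicans → C(11,4) = 330.
Add back selections omitting two groups (i.e. drawn from a single group): C(6,4) + C(5,4) + C(6,4) = 35.
By inclusion–exclusion: 2380 − 1155 + 35 = 1260.

1260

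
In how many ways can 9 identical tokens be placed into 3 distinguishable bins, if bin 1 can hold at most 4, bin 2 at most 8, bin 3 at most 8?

Ignoring the caps, the number of non-negative solutions to x_1+…+x_3 = 9 is C(11,2) = 55.
Subtract solutions that violate a single cap (substitute x_i' = x_i − (cap_i+1)): x_1 ≥ 5 gives C(6,2) = 15; x_2 ≥ 9 gives C(2,2) = 1; x_3 ≥ 9 gives C(2,2) = 1. Together 17.
No two caps can be exceeded simultaneously, so the pair terms are all 0.
By inclusion–exclusion the count is 55 − 17 + 0 = 38.

38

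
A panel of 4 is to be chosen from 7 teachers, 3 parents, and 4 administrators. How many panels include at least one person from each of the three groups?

462

Total 4-person selections from all 14: C(14,4) = 1001.
Selections missing a whole group: no teachers → C(7,4) = 35; no parents → C(11,4) = 330; no administrators → C(10,4) = 210.
Add back selections omitting two groups (i.e. drawn from a single group): C(7,4) + C(3,4) + C(4,4) = 36.
By inclusion–exclusion: 1001 − 575 + 36 = 462.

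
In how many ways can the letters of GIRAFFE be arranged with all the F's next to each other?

720

Treat the 2 copies of F as a single block. The multiset to arrange is then {FF, A, E, G, I, R}, 6 items in all.
All 6 items are distinct, so there are (6)! = 720 arrangements.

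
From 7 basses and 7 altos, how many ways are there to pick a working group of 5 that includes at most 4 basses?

1981

Split by how many basses are chosen (0 through 4).
Sum: C(7,0)·C(7,5) + C(7,1)·C(7,4) + C(7,2)·C(7,3) + C(7,3)·C(7,2) + C(7,4)·C(7,1) = 21 + 245 + 735 + 735 + 245 = 1981.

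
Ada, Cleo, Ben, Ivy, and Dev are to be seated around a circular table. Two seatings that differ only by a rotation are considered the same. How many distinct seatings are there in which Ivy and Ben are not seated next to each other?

Without the restriction there are (4)! = 24 seatings.
Those with Ivy next to Ben: fuse the pair into one unit and seat 4 units around a circle — 2·(3)! = 12.
Subtracting, 24 − 12 = 12.

12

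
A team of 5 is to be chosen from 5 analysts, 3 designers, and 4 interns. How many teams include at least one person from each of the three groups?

590

Unrestricted: C(12,5) = 792 ways to pick any 5 of the 12.
Selections missing a whole group: no analysts → C(7,5) = 21; no designers → C(9,5) = 126; no interns → C(8,5) = 56.
Add back selections omitting two groups (i.e. drawn from a single group): C(5,5) + C(3,5) + C(4,5) = 1.
By inclusion–exclusion: 792 − 203 + 1 = 590.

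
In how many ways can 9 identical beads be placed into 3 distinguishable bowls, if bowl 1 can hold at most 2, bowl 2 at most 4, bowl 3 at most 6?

By stars and bars, unrestricted non-negative solutions to x_1+…+x_3 = 9 number C(9+2,2) = 55.
Subtract solutions that violate a single cap (substitute x_i' = x_i − (cap_i+1)): x_1 ≥ 3 gives C(8,2) = 28; x_2 ≥ 5 gives C(6,2) = 15; x_3 ≥ 7 gives C(4,2) = 6. Together 49.
Add back pairs where two caps are both exceeded: 3 + 0 + 0 = 3.
By inclusion–exclusion the count is 55 − 49 + 3 = 9.

9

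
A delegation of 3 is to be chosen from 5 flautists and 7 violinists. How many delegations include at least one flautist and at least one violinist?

175

With no constraint there are C(12,3) = 220 possible selections.
Selections missing a whole group: no flautists → C(7,3) = 35; no violinists → C(5,3) = 10.
Both groups omitted at once is impossible, so 220 − 45 = 175.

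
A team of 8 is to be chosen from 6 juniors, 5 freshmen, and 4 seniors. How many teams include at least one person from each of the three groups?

Unrestricted: C(15,8) = 6435 ways to pick any 8 of the 15.
Selections missing a whole group: no juniors → C(9,8) = 9; no freshmen → C(10,8) = 45; no seniors → C(11,8) = 165.
Add back selections omitting two groups (i.e. drawn from a single group): C(6,8) + C(5,8) + C(4,8) = 0.
By inclusion–exclusion: 6435 − 219 + 0 = 6216.

6216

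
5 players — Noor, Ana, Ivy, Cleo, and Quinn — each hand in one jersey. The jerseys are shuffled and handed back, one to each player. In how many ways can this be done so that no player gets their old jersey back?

44

Count assignments avoiding every fixed point. For any j of the 5 players fixed to their old jersey, the other 5−j can be arranged in (5−j)! ways.
By inclusion–exclusion this is Σ_{j=0}^{5} (−1)^j C(5,j)·(5−j)!.
Computing: 120 − 120 + 60 − 20 + 5 − 1 = 44.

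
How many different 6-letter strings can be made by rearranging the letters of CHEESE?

120

The 6 letters of CHEESE have repeats: E appearing 3 times.
So there are 6! / (3!) = 120 distinguishable arrangements.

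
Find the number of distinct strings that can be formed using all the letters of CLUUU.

20

CLUUU has 5 letters with U appearing 3 times.
The number of distinct arrangements is 5!/(3!) = 120/6 = 20.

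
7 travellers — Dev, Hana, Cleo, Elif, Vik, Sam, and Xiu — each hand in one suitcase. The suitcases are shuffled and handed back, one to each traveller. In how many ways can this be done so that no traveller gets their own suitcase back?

1854

Count assignments avoiding every fixed point. For any j of the 7 travellers fixed to their own suitcase, the other 7−j can be arranged in (7−j)! ways.
By inclusion–exclusion this is Σ_{j=0}^{7} (−1)^j C(7,j)·(7−j)!.
Computing: 5040 − 5040 + 2520 − 840 + 210 − 42 + 7 − 1 = 1854.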